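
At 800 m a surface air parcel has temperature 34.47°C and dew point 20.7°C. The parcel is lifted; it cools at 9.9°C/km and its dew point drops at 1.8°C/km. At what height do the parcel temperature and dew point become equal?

T and T_d converge at 9.9 − 1.8 = 8.1°C per km
Height above start = (34.47 − 20.7) / 8.1 = 1.7 km
LCL altitude = 800 m + 1700 m = 2500 m

2500 m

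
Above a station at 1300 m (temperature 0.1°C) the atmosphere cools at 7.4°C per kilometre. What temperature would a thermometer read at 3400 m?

1300–3400 m, environmental: Δz = 2.1 km ⇒ ΔT = -15.54°C; T = -15.44°C

-15.44°C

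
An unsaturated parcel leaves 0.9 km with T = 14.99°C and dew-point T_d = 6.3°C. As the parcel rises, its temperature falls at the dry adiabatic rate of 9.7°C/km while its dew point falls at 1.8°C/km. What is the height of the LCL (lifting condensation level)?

T and T_d converge at 9.7 − 1.8 = 7.9°C per km
Height above start = (14.99 − 6.3) / 7.9 = 1.1 km
LCL altitude = 900 m + 1100 m = 2000 m

2 km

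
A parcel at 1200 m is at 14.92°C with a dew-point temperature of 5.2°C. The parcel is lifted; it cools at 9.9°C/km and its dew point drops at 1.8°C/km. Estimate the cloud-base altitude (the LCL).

T and T_d converge at 9.9 − 1.8 = 8.1°C per km
Height above start = (14.92 − 5.2) / 8.1 = 1.2 km
LCL altitude = 1200 m + 1200 m = 2400 m

2400 m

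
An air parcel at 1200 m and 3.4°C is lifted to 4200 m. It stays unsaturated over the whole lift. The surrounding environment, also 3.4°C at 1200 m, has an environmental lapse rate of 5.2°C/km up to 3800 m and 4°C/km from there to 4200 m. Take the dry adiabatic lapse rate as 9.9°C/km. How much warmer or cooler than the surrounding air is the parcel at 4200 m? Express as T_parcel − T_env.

Parcel:
  Dry to 4200 m: -9.9 × 3 km = -29.7°C, so T = -26.3°C.
Environment:
  Environment, lower layer to 3800 m: -5.2 × 2.6 km = -13.52°C, so T = -10.12°C.
  Environment, upper layer to 4200 m: -4 × 0.4 km = -1.6°C, so T = -11.72°C.
T_parcel − T_env = -26.3 − (-11.72) = -14.58°C

-14.58°C (parcel cooler than environment)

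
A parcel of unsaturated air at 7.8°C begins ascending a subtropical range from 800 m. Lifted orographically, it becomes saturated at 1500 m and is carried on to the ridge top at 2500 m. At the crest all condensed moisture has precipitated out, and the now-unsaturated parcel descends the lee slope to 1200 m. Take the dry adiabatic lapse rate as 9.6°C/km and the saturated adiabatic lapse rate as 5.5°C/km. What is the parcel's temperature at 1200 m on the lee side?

8.06°C

800 → 1500 m (dry, 9.6°C/km): ΔT = -9.6 × 0.7 = -6.72°C → T = 1.08°C
1500 → 2500 m (saturated, 5.5°C/km): ΔT = -5.5 × 1 = -5.5°C → T = -4.42°C
2500 → 1200 m (dry descent, 9.6°C/km): ΔT = +9.6 × 1.3 = +12.48°C → T = 8.06°C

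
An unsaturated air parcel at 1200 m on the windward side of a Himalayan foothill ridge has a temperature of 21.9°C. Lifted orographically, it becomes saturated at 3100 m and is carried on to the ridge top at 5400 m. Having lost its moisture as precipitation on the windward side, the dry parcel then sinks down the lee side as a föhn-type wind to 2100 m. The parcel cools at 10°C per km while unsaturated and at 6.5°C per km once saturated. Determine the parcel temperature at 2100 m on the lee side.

From 1200 m to 3100 m (dry): cools by 10 × 1.9 = 19°C, giving 2.9°C.
From 3100 m to 5400 m (saturated): cools by 6.5 × 2.3 = 14.95°C, giving -12.05°C.
From 5400 m to 2100 m (dry descent): warms by 10 × 3.3 = 33°C, giving 20.95°C.

20.95°C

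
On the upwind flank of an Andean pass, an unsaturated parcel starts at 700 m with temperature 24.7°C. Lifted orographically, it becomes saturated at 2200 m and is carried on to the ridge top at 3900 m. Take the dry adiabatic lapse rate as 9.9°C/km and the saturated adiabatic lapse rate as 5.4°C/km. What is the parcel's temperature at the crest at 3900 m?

0.67°C

From 700 m to 2200 m (dry): cools by 9.9 × 1.5 = 14.85°C, giving 9.85°C.
From 2200 m to 3900 m (saturated): cools by 5.4 × 1.7 = 9.18°C, giving 0.67°C.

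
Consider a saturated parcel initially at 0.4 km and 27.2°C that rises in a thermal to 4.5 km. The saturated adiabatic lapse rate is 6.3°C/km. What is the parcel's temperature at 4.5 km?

Saturated adiabatic to 4500 m: -6.3 × 4.1 km = -25.83°C, so T = 1.37°C.

1.37°C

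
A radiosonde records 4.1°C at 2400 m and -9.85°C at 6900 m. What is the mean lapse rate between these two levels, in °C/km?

Γ = −ΔT/Δz = (4.1 − (-9.85)) / (6900 − 2400) m
  = 13.95°C / 4.5 km = 3.1°C/km

3.1°C/km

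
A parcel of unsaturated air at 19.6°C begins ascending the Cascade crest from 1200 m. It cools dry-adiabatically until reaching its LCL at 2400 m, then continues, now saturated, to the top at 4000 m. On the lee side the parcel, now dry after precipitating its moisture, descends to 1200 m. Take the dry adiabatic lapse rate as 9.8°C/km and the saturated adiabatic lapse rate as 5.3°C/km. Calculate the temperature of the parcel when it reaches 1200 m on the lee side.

26.8°C

1200 → 2400 m (dry, 9.8°C/km): ΔT = -9.8 × 1.2 = -11.76°C → T = 7.84°C
2400 → 4000 m (saturated, 5.3°C/km): ΔT = -5.3 × 1.6 = -8.48°C → T = -0.64°C
4000 → 1200 m (dry descent, 9.8°C/km): ΔT = +9.8 × 2.8 = +27.44°C → T = 26.8°C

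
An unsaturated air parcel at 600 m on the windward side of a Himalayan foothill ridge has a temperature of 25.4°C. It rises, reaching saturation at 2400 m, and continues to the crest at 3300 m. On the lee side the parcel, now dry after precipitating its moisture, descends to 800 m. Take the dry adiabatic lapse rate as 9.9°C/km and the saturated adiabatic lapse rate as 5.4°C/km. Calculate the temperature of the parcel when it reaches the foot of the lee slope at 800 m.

27.47°C

600 → 2400 m (dry, 9.9°C/km): ΔT = -9.9 × 1.8 = -17.82°C → T = 7.58°C
2400 → 3300 m (saturated, 5.4°C/km): ΔT = -5.4 × 0.9 = -4.86°C → T = 2.72°C
3300 → 800 m (dry descent, 9.9°C/km): ΔT = +9.9 × 2.5 = +24.75°C → T = 27.47°C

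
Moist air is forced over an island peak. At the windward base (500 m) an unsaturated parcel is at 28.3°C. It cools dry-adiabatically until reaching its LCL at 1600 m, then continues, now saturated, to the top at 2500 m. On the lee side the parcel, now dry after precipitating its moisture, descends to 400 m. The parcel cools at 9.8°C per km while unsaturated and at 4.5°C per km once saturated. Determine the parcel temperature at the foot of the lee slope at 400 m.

34.05°C

500 → 1600 m (dry, 9.8°C/km): ΔT = -9.8 × 1.1 = -10.78°C → T = 17.52°C
1600 → 2500 m (saturated, 4.5°C/km): ΔT = -4.5 × 0.9 = -4.05°C → T = 13.47°C
2500 → 400 m (dry descent, 9.8°C/km): ΔT = +9.8 × 2.1 = +20.58°C → T = 34.05°C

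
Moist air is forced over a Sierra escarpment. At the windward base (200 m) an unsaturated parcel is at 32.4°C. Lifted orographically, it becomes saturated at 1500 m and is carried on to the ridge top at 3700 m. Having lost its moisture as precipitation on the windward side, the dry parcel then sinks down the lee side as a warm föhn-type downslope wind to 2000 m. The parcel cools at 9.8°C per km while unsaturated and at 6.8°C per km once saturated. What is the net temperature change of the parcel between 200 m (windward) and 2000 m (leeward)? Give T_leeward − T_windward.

200–1500 m, dry: Δz = 1.3 km ⇒ ΔT = -12.74°C; T = 19.66°C
1500–3700 m, saturated: Δz = 2.2 km ⇒ ΔT = -14.96°C; T = 4.7°C
3700–2000 m, dry descent: Δz = 1.7 km ⇒ ΔT = +16.66°C; T = 21.36°C
Net change vs windward start: 21.36 − 32.4 = -11.04°C

-11.04°C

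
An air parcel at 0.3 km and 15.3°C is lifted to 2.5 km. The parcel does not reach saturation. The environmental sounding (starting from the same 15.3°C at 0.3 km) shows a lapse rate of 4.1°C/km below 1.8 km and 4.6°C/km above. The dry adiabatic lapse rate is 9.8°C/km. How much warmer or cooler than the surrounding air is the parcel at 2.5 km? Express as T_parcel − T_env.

-12.19°C (parcel cooler than environment)

Parcel:
  Dry to 2500 m: -9.8 × 2.2 km = -21.56°C, so T = -6.26°C.
Environment:
  Environment, lower layer to 1800 m: -4.1 × 1.5 km = -6.15°C, so T = 9.15°C.
  Environment, upper layer to 2500 m: -4.6 × 0.7 km = -3.22°C, so T = 5.93°C.
T_parcel − T_env = -6.26 − 5.93 = -12.19°C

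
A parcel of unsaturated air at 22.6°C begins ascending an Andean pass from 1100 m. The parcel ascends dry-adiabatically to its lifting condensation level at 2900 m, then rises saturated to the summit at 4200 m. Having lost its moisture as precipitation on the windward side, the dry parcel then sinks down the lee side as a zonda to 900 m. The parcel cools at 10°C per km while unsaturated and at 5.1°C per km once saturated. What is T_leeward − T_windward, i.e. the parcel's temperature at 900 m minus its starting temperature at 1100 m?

+8.37°C

1100 → 2900 m (dry, 10°C/km): ΔT = -10 × 1.8 = -18°C → T = 4.6°C
2900 → 4200 m (saturated, 5.1°C/km): ΔT = -5.1 × 1.3 = -6.63°C → T = -2.03°C
4200 → 900 m (dry descent, 10°C/km): ΔT = +10 × 3.3 = +33°C → T = 30.97°C
Net change vs windward start: 30.97 − 22.6 = +8.37°C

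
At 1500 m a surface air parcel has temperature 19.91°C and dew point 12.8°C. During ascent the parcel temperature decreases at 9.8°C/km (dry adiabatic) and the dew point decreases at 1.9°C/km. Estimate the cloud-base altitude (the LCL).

T and T_d converge at 9.8 − 1.9 = 7.9°C per km
Height above start = (19.91 − 12.8) / 7.9 = 0.9 km
LCL altitude = 1500 m + 900 m = 2400 m

2400 m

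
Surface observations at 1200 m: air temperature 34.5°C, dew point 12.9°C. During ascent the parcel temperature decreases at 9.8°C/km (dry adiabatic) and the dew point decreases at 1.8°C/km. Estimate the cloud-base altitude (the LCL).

T and T_d converge at 9.8 − 1.8 = 8°C per km
Height above start = (34.5 − 12.9) / 8 = 2.7 km
LCL altitude = 1200 m + 2700 m = 3900 m

3900 m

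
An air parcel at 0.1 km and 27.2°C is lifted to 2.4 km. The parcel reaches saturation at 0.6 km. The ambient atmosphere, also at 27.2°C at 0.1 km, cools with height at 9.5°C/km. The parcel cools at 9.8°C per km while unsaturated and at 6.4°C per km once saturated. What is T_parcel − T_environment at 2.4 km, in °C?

Parcel:
  From 100 m to 600 m (dry): cools by 9.8 × 0.5 = 4.9°C, giving 22.3°C.
  From 600 m to 2400 m (saturated): cools by 6.4 × 1.8 = 11.52°C, giving 10.78°C.
Environment:
  From 100 m to 2400 m (environment): cools by 9.5 × 2.3 = 21.85°C, giving 5.35°C.
T_parcel − T_env = 10.78 − 5.35 = +5.43°C

+5.43°C (parcel warmer than environment)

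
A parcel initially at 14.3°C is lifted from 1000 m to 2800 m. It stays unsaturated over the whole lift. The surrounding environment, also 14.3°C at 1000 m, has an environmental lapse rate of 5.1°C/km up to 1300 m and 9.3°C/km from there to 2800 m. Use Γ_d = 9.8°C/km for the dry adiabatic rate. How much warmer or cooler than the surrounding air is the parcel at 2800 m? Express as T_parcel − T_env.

-2.16°C (parcel cooler than environment)

Parcel:
  1000 → 2800 m (dry, 9.8°C/km): ΔT = -9.8 × 1.8 = -17.64°C → T = -3.34°C
Environment:
  1000 → 1300 m (environment, lower layer, 5.1°C/km): ΔT = -5.1 × 0.3 = -1.53°C → T = 12.77°C
  1300 → 2800 m (environment, upper layer, 9.3°C/km): ΔT = -9.3 × 1.5 = -13.95°C → T = -1.18°C
T_parcel − T_env = -3.34 − (-1.18) = -2.16°C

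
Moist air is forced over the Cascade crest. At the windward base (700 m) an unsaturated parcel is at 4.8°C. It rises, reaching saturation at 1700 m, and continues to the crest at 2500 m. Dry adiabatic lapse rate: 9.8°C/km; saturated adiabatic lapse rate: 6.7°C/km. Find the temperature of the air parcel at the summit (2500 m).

700 → 1700 m (dry, 9.8°C/km): ΔT = -9.8 × 1 = -9.8°C → T = -5°C
1700 → 2500 m (saturated, 6.7°C/km): ΔT = -6.7 × 0.8 = -5.36°C → T = -10.36°C

-10.36°C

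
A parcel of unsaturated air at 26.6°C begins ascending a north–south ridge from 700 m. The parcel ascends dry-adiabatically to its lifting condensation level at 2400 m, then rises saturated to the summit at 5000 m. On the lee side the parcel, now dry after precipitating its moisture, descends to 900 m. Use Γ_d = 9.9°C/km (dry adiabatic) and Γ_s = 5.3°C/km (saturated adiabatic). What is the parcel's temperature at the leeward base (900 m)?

700 → 2400 m (dry, 9.9°C/km): ΔT = -9.9 × 1.7 = -16.83°C → T = 9.77°C
2400 → 5000 m (saturated, 5.3°C/km): ΔT = -5.3 × 2.6 = -13.78°C → T = -4.01°C
5000 → 900 m (dry descent, 9.9°C/km): ΔT = +9.9 × 4.1 = +40.59°C → T = 36.58°C

36.58°C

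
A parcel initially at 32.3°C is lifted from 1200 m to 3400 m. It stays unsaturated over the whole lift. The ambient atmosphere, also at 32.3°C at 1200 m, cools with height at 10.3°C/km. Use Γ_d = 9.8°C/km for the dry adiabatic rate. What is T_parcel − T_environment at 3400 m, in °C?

+1.1°C (parcel warmer than environment)

Parcel:
  1200–3400 m, dry: Δz = 2.2 km ⇒ ΔT = -21.56°C; T = 10.74°C
Environment:
  1200–3400 m, environment: Δz = 2.2 km ⇒ ΔT = -22.66°C; T = 9.64°C
T_parcel − T_env = 10.74 − 9.64 = +1.1°C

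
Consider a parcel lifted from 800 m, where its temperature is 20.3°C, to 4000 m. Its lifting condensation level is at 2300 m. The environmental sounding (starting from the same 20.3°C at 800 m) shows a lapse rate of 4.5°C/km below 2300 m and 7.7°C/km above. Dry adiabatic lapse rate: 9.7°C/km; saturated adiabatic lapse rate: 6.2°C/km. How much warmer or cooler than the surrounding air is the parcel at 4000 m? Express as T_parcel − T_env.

-5.25°C (parcel cooler than environment)

Parcel:
  From 800 m to 2300 m (dry): cools by 9.7 × 1.5 = 14.55°C, giving 5.75°C.
  From 2300 m to 4000 m (saturated): cools by 6.2 × 1.7 = 10.54°C, giving -4.79°C.
Environment:
  From 800 m to 2300 m (environment, lower layer): cools by 4.5 × 1.5 = 6.75°C, giving 13.55°C.
  From 2300 m to 4000 m (environment, upper layer): cools by 7.7 × 1.7 = 13.09°C, giving 0.46°C.
T_parcel − T_env = -4.79 − 0.46 = -5.25°C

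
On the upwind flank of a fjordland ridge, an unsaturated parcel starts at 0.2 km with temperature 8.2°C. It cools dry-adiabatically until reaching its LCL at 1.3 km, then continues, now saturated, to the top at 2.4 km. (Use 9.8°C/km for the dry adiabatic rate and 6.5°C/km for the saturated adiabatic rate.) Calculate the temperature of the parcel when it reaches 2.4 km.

200 → 1300 m (dry, 9.8°C/km): ΔT = -9.8 × 1.1 = -10.78°C → T = -2.58°C
1300 → 2400 m (saturated, 6.5°C/km): ΔT = -6.5 × 1.1 = -7.15°C → T = -9.73°C

-9.73°C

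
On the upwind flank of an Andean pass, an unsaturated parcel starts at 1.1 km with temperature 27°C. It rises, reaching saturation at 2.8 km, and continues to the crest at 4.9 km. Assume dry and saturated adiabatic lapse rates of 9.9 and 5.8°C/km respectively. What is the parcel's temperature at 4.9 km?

-2.01°C

From 1100 m to 2800 m (dry): cools by 9.9 × 1.7 = 16.83°C, giving 10.17°C.
From 2800 m to 4900 m (saturated): cools by 5.8 × 2.1 = 12.18°C, giving -2.01°C.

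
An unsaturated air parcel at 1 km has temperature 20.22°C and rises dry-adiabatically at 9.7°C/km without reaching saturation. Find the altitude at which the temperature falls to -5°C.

3.6 km

Height above start = (20.22 − (-5)) / 9.7 = 2.6 km
Altitude = 1000 m + 2600 m = 3600 m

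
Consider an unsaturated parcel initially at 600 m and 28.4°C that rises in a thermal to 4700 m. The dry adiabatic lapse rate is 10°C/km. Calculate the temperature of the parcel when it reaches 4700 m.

600–4700 m, dry adiabatic: Δz = 4.1 km ⇒ ΔT = -41°C; T = -12.6°C

-12.6°C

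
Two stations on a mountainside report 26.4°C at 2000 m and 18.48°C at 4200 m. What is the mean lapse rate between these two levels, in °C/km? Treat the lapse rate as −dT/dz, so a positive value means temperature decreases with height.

Γ = −ΔT/Δz = (26.4 − 18.48) / (4200 − 2000) m
  = 7.92°C / 2.2 km = 3.6°C/km

3.6°C/km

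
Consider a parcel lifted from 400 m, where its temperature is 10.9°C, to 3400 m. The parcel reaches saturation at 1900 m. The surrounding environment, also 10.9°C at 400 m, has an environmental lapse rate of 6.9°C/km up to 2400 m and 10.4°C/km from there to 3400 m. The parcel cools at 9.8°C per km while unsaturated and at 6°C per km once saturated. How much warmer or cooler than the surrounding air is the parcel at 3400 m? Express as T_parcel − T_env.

+0.5°C (parcel warmer than environment)

Parcel:
  400 → 1900 m (dry, 9.8°C/km): ΔT = -9.8 × 1.5 = -14.7°C → T = -3.8°C
  1900 → 3400 m (saturated, 6°C/km): ΔT = -6 × 1.5 = -9°C → T = -12.8°C
Environment:
  400 → 2400 m (environment, lower layer, 6.9°C/km): ΔT = -6.9 × 2 = -13.8°C → T = -2.9°C
  2400 → 3400 m (environment, upper layer, 10.4°C/km): ΔT = -10.4 × 1 = -10.4°C → T = -13.3°C
T_parcel − T_env = -12.8 − (-13.3) = +0.5°C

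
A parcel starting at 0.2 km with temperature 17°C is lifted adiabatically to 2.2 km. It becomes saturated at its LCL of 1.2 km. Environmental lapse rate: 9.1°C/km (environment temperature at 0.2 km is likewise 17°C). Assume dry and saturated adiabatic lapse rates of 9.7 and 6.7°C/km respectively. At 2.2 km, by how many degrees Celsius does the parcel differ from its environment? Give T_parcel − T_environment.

Parcel:
  From 200 m to 1200 m (dry): cools by 9.7 × 1 = 9.7°C, giving 7.3°C.
  From 1200 m to 2200 m (saturated): cools by 6.7 × 1 = 6.7°C, giving 0.6°C.
Environment:
  From 200 m to 2200 m (environment): cools by 9.1 × 2 = 18.2°C, giving -1.2°C.
T_parcel − T_env = 0.6 − (-1.2) = +1.8°C

+1.8°C (parcel warmer than environment)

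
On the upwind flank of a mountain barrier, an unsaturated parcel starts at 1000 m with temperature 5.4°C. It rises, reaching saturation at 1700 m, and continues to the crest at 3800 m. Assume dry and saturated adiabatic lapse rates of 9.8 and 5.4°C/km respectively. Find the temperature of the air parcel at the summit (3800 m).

-12.8°C

Dry to 1700 m: -9.8 × 0.7 km = -6.86°C, so T = -1.46°C.
Saturated to 3800 m: -5.4 × 2.1 km = -11.34°C, so T = -12.8°C.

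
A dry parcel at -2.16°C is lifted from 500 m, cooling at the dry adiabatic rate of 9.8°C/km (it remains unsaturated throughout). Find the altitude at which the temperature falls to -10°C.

Height above start = (-2.16 − (-10)) / 9.8 = 0.8 km
Altitude = 500 m + 800 m = 1300 m

1300 m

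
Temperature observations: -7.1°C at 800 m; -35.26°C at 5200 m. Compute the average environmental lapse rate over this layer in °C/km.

6.4°C/km

Γ = −ΔT/Δz = (-7.1 − (-35.26)) / (5200 − 800) m
  = 28.16°C / 4.4 km = 6.4°C/km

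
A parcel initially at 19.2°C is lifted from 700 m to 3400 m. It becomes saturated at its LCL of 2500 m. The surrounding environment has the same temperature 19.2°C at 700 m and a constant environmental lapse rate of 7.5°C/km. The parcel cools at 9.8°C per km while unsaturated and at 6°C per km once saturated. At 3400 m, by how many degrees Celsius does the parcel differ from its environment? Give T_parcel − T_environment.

-2.79°C (parcel cooler than environment)

Parcel:
  From 700 m to 2500 m (dry): cools by 9.8 × 1.8 = 17.64°C, giving 1.56°C.
  From 2500 m to 3400 m (saturated): cools by 6 × 0.9 = 5.4°C, giving -3.84°C.
Environment:
  From 700 m to 3400 m (environment): cools by 7.5 × 2.7 = 20.25°C, giving -1.05°C.
T_parcel − T_env = -3.84 − (-1.05) = -2.79°C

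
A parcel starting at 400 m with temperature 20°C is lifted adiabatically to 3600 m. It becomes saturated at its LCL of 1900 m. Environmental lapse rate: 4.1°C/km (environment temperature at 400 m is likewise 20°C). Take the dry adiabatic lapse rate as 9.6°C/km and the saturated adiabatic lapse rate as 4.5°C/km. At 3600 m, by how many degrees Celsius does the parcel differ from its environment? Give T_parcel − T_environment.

-8.93°C (parcel cooler than environment)

Parcel:
  400–1900 m, dry: Δz = 1.5 km ⇒ ΔT = -14.4°C; T = 5.6°C
  1900–3600 m, saturated: Δz = 1.7 km ⇒ ΔT = -7.65°C; T = -2.05°C
Environment:
  400–3600 m, environment: Δz = 3.2 km ⇒ ΔT = -13.12°C; T = 6.88°C
T_parcel − T_env = -2.05 − 6.88 = -8.93°C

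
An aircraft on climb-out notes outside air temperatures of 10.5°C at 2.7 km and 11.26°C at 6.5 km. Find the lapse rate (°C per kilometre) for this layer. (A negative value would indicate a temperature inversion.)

Γ = −ΔT/Δz = (10.5 − 11.26) / (6500 − 2700) m
  = -0.76°C / 3.8 km = -0.2°C/km

-0.2°C/km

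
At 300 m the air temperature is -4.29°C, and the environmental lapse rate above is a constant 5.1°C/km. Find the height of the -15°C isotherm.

2400 m

Height above start = (-4.29 − (-15)) / 5.1 = 2.1 km
Altitude = 300 m + 2100 m = 2400 m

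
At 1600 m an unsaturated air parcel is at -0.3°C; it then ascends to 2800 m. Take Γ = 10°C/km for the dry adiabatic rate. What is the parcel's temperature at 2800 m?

-12.3°C

1600 → 2800 m (dry adiabatic, 10°C/km): ΔT = -10 × 1.2 = -12°C → T = -12.3°C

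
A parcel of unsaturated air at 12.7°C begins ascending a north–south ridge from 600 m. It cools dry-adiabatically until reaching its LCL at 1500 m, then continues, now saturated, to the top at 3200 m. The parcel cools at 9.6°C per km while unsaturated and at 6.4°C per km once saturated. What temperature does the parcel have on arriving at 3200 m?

600 → 1500 m (dry, 9.6°C/km): ΔT = -9.6 × 0.9 = -8.64°C → T = 4.06°C
1500 → 3200 m (saturated, 6.4°C/km): ΔT = -6.4 × 1.7 = -10.88°C → T = -6.82°C

-6.82°C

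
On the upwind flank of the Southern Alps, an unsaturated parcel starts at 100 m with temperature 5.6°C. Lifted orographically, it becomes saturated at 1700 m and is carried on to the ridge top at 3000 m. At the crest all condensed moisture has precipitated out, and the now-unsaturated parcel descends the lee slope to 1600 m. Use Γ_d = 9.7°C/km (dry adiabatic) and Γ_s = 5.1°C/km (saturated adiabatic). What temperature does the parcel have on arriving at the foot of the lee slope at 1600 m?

-2.97°C

From 100 m to 1700 m (dry): cools by 9.7 × 1.6 = 15.52°C, giving -9.92°C.
From 1700 m to 3000 m (saturated): cools by 5.1 × 1.3 = 6.63°C, giving -16.55°C.
From 3000 m to 1600 m (dry descent): warms by 9.7 × 1.4 = 13.58°C, giving -2.97°C.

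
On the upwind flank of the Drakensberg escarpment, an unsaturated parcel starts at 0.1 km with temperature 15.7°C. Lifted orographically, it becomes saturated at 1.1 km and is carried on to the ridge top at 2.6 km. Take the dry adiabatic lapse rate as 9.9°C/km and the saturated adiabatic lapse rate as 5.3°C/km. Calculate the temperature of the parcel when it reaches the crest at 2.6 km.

100–1100 m, dry: Δz = 1 km ⇒ ΔT = -9.9°C; T = 5.8°C
1100–2600 m, saturated: Δz = 1.5 km ⇒ ΔT = -7.95°C; T = -2.15°C

-2.15°C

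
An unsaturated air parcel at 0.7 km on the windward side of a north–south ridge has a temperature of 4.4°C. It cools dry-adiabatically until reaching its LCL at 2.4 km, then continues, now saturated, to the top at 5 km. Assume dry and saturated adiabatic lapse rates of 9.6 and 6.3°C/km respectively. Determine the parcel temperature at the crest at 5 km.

700–2400 m, dry: Δz = 1.7 km ⇒ ΔT = -16.32°C; T = -11.92°C
2400–5000 m, saturated: Δz = 2.6 km ⇒ ΔT = -16.38°C; T = -28.3°C

-28.3°C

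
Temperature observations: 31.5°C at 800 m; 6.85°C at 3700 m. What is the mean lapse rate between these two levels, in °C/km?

Γ = −ΔT/Δz = (31.5 − 6.85) / (3700 − 800) m
  = 24.65°C / 2.9 km = 8.5°C/km

8.5°C/km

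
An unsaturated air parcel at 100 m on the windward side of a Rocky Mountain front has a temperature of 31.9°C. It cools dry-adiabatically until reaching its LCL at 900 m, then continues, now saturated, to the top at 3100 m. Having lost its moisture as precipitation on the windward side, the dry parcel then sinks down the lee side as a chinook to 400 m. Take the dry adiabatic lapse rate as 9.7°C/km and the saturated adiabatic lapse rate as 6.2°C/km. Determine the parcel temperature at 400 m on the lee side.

100–900 m, dry: Δz = 0.8 km ⇒ ΔT = -7.76°C; T = 24.14°C
900–3100 m, saturated: Δz = 2.2 km ⇒ ΔT = -13.64°C; T = 10.5°C
3100–400 m, dry descent: Δz = 2.7 km ⇒ ΔT = +26.19°C; T = 36.69°C

36.69°C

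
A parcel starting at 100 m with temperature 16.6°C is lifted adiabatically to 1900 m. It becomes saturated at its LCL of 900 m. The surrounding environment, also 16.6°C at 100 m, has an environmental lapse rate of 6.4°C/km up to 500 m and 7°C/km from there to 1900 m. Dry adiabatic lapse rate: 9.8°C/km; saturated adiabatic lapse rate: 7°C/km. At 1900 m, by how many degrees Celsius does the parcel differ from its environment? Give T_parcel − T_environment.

Parcel:
  100–900 m, dry: Δz = 0.8 km ⇒ ΔT = -7.84°C; T = 8.76°C
  900–1900 m, saturated: Δz = 1 km ⇒ ΔT = -7°C; T = 1.76°C
Environment:
  100–500 m, environment, lower layer: Δz = 0.4 km ⇒ ΔT = -2.56°C; T = 14.04°C
  500–1900 m, environment, upper layer: Δz = 1.4 km ⇒ ΔT = -9.8°C; T = 4.24°C
T_parcel − T_env = 1.76 − 4.24 = -2.48°C

-2.48°C (parcel cooler than environment)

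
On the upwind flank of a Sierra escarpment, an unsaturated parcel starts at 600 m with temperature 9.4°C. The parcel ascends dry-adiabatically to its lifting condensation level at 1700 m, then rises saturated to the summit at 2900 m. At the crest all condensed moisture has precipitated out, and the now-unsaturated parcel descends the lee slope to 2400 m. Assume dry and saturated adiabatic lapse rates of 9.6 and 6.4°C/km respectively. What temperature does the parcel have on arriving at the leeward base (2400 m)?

-4.04°C

Dry to 1700 m: -9.6 × 1.1 km = -10.56°C, so T = -1.16°C.
Saturated to 2900 m: -6.4 × 1.2 km = -7.68°C, so T = -8.84°C.
Dry descent to 2400 m: +9.6 × 0.5 km = +4.8°C, so T = -4.04°C.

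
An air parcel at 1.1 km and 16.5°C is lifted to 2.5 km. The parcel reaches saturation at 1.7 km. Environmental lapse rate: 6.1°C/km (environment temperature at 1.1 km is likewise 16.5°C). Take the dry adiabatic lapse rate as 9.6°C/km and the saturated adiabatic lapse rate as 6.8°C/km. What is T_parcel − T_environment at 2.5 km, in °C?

-2.66°C (parcel cooler than environment)

Parcel:
  Dry to 1700 m: -9.6 × 0.6 km = -5.76°C, so T = 10.74°C.
  Saturated to 2500 m: -6.8 × 0.8 km = -5.44°C, so T = 5.3°C.
Environment:
  Environment to 2500 m: -6.1 × 1.4 km = -8.54°C, so T = 7.96°C.
T_parcel − T_env = 5.3 − 7.96 = -2.66°C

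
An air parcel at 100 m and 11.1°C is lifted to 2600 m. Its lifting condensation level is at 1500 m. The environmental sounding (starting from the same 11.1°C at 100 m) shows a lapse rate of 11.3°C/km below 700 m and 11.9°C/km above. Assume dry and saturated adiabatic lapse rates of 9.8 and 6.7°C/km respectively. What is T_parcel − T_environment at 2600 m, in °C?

Parcel:
  From 100 m to 1500 m (dry): cools by 9.8 × 1.4 = 13.72°C, giving -2.62°C.
  From 1500 m to 2600 m (saturated): cools by 6.7 × 1.1 = 7.37°C, giving -9.99°C.
Environment:
  From 100 m to 700 m (environment, lower layer): cools by 11.3 × 0.6 = 6.78°C, giving 4.32°C.
  From 700 m to 2600 m (environment, upper layer): cools by 11.9 × 1.9 = 22.61°C, giving -18.29°C.
T_parcel − T_env = -9.99 − (-18.29) = +8.3°C

+8.3°C (parcel warmer than environment)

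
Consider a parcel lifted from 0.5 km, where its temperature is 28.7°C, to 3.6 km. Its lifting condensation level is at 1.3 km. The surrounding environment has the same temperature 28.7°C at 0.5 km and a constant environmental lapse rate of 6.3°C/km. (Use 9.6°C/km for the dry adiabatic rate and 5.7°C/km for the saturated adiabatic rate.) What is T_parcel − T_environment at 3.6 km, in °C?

Parcel:
  Dry to 1300 m: -9.6 × 0.8 km = -7.68°C, so T = 21.02°C.
  Saturated to 3600 m: -5.7 × 2.3 km = -13.11°C, so T = 7.91°C.
Environment:
  Environment to 3600 m: -6.3 × 3.1 km = -19.53°C, so T = 9.17°C.
T_parcel − T_env = 7.91 − 9.17 = -1.26°C

-1.26°C (parcel cooler than environment)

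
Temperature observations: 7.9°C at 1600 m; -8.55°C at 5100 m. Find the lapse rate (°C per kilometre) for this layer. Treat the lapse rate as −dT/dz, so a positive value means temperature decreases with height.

Γ = −ΔT/Δz = (7.9 − (-8.55)) / (5100 − 1600) m
  = 16.45°C / 3.5 km = 4.7°C/km

4.7°C/km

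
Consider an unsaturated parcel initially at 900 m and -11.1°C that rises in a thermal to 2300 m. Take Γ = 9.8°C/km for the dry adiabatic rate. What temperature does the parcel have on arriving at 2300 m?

Dry adiabatic to 2300 m: -9.8 × 1.4 km = -13.72°C, so T = -24.82°C.

-24.82°C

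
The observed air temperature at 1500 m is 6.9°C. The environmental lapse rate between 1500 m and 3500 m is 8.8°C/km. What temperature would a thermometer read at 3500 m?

-10.7°C

1500 → 3500 m (environmental, 8.8°C/km): ΔT = -8.8 × 2 = -17.6°C → T = -10.7°C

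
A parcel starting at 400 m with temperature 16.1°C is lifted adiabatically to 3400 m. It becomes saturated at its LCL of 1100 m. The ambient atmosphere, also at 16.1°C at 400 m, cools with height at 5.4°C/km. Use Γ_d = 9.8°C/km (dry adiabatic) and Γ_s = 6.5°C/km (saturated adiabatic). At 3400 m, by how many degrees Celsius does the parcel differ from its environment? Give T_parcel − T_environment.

Parcel:
  Dry to 1100 m: -9.8 × 0.7 km = -6.86°C, so T = 9.24°C.
  Saturated to 3400 m: -6.5 × 2.3 km = -14.95°C, so T = -5.71°C.
Environment:
  Environment to 3400 m: -5.4 × 3 km = -16.2°C, so T = -0.1°C.
T_parcel − T_env = -5.71 − (-0.1) = -5.61°C

-5.61°C (parcel cooler than environment)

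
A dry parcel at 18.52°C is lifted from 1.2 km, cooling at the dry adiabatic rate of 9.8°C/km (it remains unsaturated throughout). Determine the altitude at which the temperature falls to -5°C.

Height above start = (18.52 − (-5)) / 9.8 = 2.4 km
Altitude = 1200 m + 2400 m = 3600 m

3.6 km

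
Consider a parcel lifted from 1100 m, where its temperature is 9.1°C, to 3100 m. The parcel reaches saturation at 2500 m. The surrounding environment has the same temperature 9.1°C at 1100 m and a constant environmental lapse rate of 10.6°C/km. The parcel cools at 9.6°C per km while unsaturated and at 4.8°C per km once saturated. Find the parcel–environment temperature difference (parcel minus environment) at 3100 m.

Parcel:
  From 1100 m to 2500 m (dry): cools by 9.6 × 1.4 = 13.44°C, giving -4.34°C.
  From 2500 m to 3100 m (saturated): cools by 4.8 × 0.6 = 2.88°C, giving -7.22°C.
Environment:
  From 1100 m to 3100 m (environment): cools by 10.6 × 2 = 21.2°C, giving -12.1°C.
T_parcel − T_env = -7.22 − (-12.1) = +4.88°C

+4.88°C (parcel warmer than environment)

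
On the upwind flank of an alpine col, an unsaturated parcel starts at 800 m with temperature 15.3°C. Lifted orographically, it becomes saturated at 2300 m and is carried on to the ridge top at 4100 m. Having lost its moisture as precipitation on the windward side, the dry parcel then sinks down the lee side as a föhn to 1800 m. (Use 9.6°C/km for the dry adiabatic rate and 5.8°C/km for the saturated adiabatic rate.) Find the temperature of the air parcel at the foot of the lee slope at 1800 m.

From 800 m to 2300 m (dry): cools by 9.6 × 1.5 = 14.4°C, giving 0.9°C.
From 2300 m to 4100 m (saturated): cools by 5.8 × 1.8 = 10.44°C, giving -9.54°C.
From 4100 m to 1800 m (dry descent): warms by 9.6 × 2.3 = 22.08°C, giving 12.54°C.

12.54°C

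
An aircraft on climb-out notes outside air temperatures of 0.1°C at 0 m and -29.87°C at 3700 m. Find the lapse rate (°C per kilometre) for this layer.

Γ = −ΔT/Δz = (0.1 − (-29.87)) / (3700 − 0) m
  = 29.97°C / 3.7 km = 8.1°C/km

8.1°C/km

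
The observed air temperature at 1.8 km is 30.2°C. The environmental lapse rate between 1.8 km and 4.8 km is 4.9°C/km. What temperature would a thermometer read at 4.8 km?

15.5°C

1800 → 4800 m (environmental, 4.9°C/km): ΔT = -4.9 × 3 = -14.7°C → T = 15.5°C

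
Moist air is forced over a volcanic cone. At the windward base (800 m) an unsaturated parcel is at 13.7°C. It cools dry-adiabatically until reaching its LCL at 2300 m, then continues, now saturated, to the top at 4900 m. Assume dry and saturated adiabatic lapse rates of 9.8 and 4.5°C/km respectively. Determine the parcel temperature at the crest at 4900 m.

From 800 m to 2300 m (dry): cools by 9.8 × 1.5 = 14.7°C, giving -1°C.
From 2300 m to 4900 m (saturated): cools by 4.5 × 2.6 = 11.7°C, giving -12.7°C.

-12.7°C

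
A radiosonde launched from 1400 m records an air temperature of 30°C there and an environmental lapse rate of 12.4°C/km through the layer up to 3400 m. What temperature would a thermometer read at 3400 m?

Environmental to 3400 m: -12.4 × 2 km = -24.8°C, so T = 5.2°C.

5.2°C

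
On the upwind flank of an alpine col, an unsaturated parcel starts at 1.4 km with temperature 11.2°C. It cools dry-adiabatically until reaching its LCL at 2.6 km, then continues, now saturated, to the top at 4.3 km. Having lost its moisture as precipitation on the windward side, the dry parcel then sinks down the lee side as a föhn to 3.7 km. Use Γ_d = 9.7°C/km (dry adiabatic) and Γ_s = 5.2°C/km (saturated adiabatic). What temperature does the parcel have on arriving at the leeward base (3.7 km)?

-3.46°C

1400 → 2600 m (dry, 9.7°C/km): ΔT = -9.7 × 1.2 = -11.64°C → T = -0.44°C
2600 → 4300 m (saturated, 5.2°C/km): ΔT = -5.2 × 1.7 = -8.84°C → T = -9.28°C
4300 → 3700 m (dry descent, 9.7°C/km): ΔT = +9.7 × 0.6 = +5.82°C → T = -3.46°C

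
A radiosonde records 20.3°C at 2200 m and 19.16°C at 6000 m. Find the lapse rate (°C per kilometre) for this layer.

0.3°C/km

Γ = −ΔT/Δz = (20.3 − 19.16) / (6000 − 2200) m
  = 1.14°C / 3.8 km = 0.3°C/km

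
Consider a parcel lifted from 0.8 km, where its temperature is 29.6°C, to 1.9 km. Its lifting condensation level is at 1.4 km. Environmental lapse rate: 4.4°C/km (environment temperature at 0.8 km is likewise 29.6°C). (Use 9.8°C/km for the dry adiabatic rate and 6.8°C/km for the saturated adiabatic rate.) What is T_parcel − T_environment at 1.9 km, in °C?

Parcel:
  800–1400 m, dry: Δz = 0.6 km ⇒ ΔT = -5.88°C; T = 23.72°C
  1400–1900 m, saturated: Δz = 0.5 km ⇒ ΔT = -3.4°C; T = 20.32°C
Environment:
  800–1900 m, environment: Δz = 1.1 km ⇒ ΔT = -4.84°C; T = 24.76°C
T_parcel − T_env = 20.32 − 24.76 = -4.44°C

-4.44°C (parcel cooler than environment)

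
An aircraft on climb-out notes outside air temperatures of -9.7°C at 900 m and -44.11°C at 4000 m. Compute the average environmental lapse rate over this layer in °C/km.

11.1°C/km

Γ = −ΔT/Δz = (-9.7 − (-44.11)) / (4000 − 900) m
  = 34.41°C / 3.1 km = 11.1°C/km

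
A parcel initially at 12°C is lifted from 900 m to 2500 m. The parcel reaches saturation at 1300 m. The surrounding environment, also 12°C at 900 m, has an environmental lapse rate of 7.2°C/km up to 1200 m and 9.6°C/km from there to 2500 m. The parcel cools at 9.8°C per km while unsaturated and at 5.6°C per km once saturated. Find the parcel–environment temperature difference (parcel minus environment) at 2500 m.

+4°C (parcel warmer than environment)

Parcel:
  Dry to 1300 m: -9.8 × 0.4 km = -3.92°C, so T = 8.08°C.
  Saturated to 2500 m: -5.6 × 1.2 km = -6.72°C, so T = 1.36°C.
Environment:
  Environment, lower layer to 1200 m: -7.2 × 0.3 km = -2.16°C, so T = 9.84°C.
  Environment, upper layer to 2500 m: -9.6 × 1.3 km = -12.48°C, so T = -2.64°C.
T_parcel − T_env = 1.36 − (-2.64) = +4°C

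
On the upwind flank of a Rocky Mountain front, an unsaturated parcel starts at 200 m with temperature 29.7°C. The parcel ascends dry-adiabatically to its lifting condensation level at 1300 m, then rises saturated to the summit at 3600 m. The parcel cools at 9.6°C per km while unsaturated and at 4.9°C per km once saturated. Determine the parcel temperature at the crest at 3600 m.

7.87°C

200–1300 m, dry: Δz = 1.1 km ⇒ ΔT = -10.56°C; T = 19.14°C
1300–3600 m, saturated: Δz = 2.3 km ⇒ ΔT = -11.27°C; T = 7.87°C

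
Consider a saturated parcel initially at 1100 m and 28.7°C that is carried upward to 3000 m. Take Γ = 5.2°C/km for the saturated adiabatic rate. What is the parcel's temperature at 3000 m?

Saturated adiabatic to 3000 m: -5.2 × 1.9 km = -9.88°C, so T = 18.82°C.

18.82°C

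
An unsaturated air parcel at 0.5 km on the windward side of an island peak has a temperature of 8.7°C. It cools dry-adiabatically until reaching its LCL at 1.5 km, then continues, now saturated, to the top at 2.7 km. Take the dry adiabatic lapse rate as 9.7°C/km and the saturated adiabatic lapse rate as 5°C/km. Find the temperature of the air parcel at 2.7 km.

-7°C

Dry to 1500 m: -9.7 × 1 km = -9.7°C, so T = -1°C.
Saturated to 2700 m: -5 × 1.2 km = -6°C, so T = -7°C.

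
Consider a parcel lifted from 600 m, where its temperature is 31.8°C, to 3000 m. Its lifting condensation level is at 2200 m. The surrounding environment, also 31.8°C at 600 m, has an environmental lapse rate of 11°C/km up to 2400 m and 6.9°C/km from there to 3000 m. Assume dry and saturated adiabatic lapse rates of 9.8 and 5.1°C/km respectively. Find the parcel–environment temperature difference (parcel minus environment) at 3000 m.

Parcel:
  600 → 2200 m (dry, 9.8°C/km): ΔT = -9.8 × 1.6 = -15.68°C → T = 16.12°C
  2200 → 3000 m (saturated, 5.1°C/km): ΔT = -5.1 × 0.8 = -4.08°C → T = 12.04°C
Environment:
  600 → 2400 m (environment, lower layer, 11°C/km): ΔT = -11 × 1.8 = -19.8°C → T = 12°C
  2400 → 3000 m (environment, upper layer, 6.9°C/km): ΔT = -6.9 × 0.6 = -4.14°C → T = 7.86°C
T_parcel − T_env = 12.04 − 7.86 = +4.18°C

+4.18°C (parcel warmer than environment)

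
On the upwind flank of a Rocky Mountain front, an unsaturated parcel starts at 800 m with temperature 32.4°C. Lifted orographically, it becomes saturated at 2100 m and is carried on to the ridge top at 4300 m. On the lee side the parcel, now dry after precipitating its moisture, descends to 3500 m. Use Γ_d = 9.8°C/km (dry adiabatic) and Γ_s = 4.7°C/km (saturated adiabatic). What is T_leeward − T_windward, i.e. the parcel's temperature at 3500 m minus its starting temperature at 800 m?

-15.24°C

800–2100 m, dry: Δz = 1.3 km ⇒ ΔT = -12.74°C; T = 19.66°C
2100–4300 m, saturated: Δz = 2.2 km ⇒ ΔT = -10.34°C; T = 9.32°C
4300–3500 m, dry descent: Δz = 0.8 km ⇒ ΔT = +7.84°C; T = 17.16°C
Net change vs windward start: 17.16 − 32.4 = -15.24°C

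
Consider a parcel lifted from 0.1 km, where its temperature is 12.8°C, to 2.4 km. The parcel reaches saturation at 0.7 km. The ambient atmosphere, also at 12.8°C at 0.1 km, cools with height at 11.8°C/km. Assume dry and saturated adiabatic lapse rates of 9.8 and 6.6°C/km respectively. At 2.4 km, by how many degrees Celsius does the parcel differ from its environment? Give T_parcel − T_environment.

+10.04°C (parcel warmer than environment)

Parcel:
  From 100 m to 700 m (dry): cools by 9.8 × 0.6 = 5.88°C, giving 6.92°C.
  From 700 m to 2400 m (saturated): cools by 6.6 × 1.7 = 11.22°C, giving -4.3°C.
Environment:
  From 100 m to 2400 m (environment): cools by 11.8 × 2.3 = 27.14°C, giving -14.34°C.
T_parcel − T_env = -4.3 − (-14.34) = +10.04°C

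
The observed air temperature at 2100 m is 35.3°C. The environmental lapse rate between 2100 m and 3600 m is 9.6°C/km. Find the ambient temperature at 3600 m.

From 2100 m to 3600 m (environmental): cools by 9.6 × 1.5 = 14.4°C, giving 20.9°C.

20.9°C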